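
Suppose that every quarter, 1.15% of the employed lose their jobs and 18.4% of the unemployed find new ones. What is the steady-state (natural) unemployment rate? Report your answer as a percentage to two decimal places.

Steady-state unemployment rate ≈ 5.88%.

At steady state the flows balance: s·E = f·U, so U/(E+U) = s/(s+f).
u* = 1.15 / (1.15 + 18.4) = 1.15 / 19.55 = 5.88%.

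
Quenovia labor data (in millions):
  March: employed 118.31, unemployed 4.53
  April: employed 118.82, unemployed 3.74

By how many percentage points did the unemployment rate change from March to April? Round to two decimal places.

March: labor force = 118.31 + 4.53 = 122.84; u = 4.53/122.84 = 3.69%.
April: labor force = 118.82 + 3.74 = 122.56; u = 3.74/122.56 = 3.05%.
Change = 3.05% − 3.69% = −0.64 pp.

The unemployment rate changed by −0.64 percentage points.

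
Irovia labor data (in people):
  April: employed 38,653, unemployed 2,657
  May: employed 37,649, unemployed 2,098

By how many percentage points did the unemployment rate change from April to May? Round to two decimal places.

The unemployment rate changed by −1.15 percentage points.

April: labor force = 38,653 + 2,657 = 41,310; u = 2,657/41,310 = 6.43%.
May: labor force = 37,649 + 2,098 = 39,747; u = 2,098/39,747 = 5.28%.
Change = 5.28% − 6.43% = −1.15 pp.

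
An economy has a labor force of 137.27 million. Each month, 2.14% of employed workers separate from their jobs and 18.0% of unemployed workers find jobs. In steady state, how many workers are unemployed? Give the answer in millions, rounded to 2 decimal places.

About 14.59 million are unemployed in steady state.

Steady-state unemployment rate u* = s/(s+f) = 2.14/(2.14+18.0) = 0.106256.
Unemployed = u* × labor force = 0.106256 × 137.27 ≈ 14.59 million.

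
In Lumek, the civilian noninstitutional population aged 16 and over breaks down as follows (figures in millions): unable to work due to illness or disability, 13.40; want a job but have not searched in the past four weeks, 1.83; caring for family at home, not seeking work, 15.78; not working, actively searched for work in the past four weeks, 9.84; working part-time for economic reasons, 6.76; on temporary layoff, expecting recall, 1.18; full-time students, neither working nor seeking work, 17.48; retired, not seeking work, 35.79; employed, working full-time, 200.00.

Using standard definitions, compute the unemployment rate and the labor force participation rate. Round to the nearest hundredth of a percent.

Unemployment rate ≈ 5.06%; labor force participation rate ≈ 72.10%.

Employed = 6.76 + 200.00 = 206.76 million (anyone who worked, including part-time for economic reasons, counts as employed).
Unemployed = 9.84 + 1.18 = 11.02 million (jobless and actively searching, or on temporary layoff).
Labor force = 206.76 + 11.02 = 217.78 million.
Not in labor force = 13.40 + 1.83 + 15.78 + 17.48 + 35.79 = 84.28 million (those not working and not actively searching are outside the labor force — including those who want a job but have given up searching).
Civilian working-age population = 217.78 + 84.28 = 302.06 million.
Unemployment rate = 11.02 / 217.78 = 5.06%.
Labor force participation rate = 217.78 / 302.06 = 72.10%.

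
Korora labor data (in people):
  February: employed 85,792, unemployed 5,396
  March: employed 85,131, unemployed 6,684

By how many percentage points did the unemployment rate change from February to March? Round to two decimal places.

February: labor force = 85,792 + 5,396 = 91,188; u = 5,396/91,188 = 5.92%.
March: labor force = 85,131 + 6,684 = 91,815; u = 6,684/91,815 = 7.28%.
Change = 7.28% − 5.92% = +1.36 pp.

The unemployment rate changed by +1.36 percentage points.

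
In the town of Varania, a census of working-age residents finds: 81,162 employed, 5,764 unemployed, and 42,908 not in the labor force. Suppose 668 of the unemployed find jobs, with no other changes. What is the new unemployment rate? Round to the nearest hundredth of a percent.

Initially, labor force = 81,162 + 5,764 = 86,926, so u = 5,764/86,926 = 6.63%.
After the change, unemployed falls and employed rises by 668; labor force unchanged → E = 81,830, U = 5,096, labor force = 86,926.
New unemployment rate = 5,096 / 86,926 = 5.86%.

New unemployment rate ≈ 5.86%.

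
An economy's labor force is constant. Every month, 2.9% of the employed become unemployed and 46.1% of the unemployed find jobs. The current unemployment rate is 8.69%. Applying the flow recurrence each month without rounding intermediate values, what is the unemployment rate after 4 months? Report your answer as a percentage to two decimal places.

Unemployment rate after four months ≈ 6.11%.

With a fixed labor force, u_{t+1} = u_t + s·(1−u_t) − f·u_t = u_t·(1−s−f) + s.
Here 1−s−f = 0.510 and s = 0.029.
u_1 = 0.086900 × 0.510 + 0.029 = 0.073319.
u_2 = 0.073319 × 0.510 + 0.029 = 0.066393.
u_3 = 0.066393 × 0.510 + 0.029 = 0.062860.
u_4 = 0.062860 × 0.510 + 0.029 = 0.061059.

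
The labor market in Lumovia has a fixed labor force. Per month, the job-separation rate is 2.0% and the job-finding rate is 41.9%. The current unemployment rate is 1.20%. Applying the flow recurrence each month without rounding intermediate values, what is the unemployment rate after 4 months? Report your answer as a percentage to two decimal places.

With a fixed labor force, u_{t+1} = u_t + s·(1−u_t) − f·u_t = u_t·(1−s−f) + s.
Here 1−s−f = 0.561 and s = 0.020.
u_1 = 0.012000 × 0.561 + 0.020 = 0.026732.
u_2 = 0.026732 × 0.561 + 0.020 = 0.034997.
u_3 = 0.034997 × 0.561 + 0.020 = 0.039633.
u_4 = 0.039633 × 0.561 + 0.020 = 0.042234.

Unemployment rate after four months ≈ 4.22%.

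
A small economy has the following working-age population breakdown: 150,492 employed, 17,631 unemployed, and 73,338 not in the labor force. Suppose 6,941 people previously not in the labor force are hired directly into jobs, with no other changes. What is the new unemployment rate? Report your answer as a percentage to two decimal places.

New unemployment rate ≈ 10.07%.

Initially, labor force = 150,492 + 17,631 = 168,123, so u = 17,631/168,123 = 10.49%.
After the change, employed and labor force both rise by 6,941; unemployed unchanged → E = 157,433, U = 17,631, labor force = 175,064.
New unemployment rate = 17,631 / 175,064 = 10.07%.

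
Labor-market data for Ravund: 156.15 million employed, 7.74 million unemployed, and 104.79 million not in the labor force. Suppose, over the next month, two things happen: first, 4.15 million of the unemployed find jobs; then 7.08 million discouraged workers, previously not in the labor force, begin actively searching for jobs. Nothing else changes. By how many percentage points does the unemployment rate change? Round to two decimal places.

Initially, labor force = 156.15 + 7.74 = 163.89 million, so u = 7.74/163.89 = 4.72%.
After the first change, unemployed falls and employed rises by 4.15; labor force unchanged → E = 160.30, U = 3.59, labor force = 163.89 million.
After the second change, unemployed and labor force both rise by 7.08 → E = 160.30, U = 10.67, labor force = 170.97 million.
New unemployment rate = 10.67 / 170.97 = 6.24%.
Change = 6.24% − 4.72% = +1.52 percentage points.

The unemployment rate changes by +1.52 percentage points.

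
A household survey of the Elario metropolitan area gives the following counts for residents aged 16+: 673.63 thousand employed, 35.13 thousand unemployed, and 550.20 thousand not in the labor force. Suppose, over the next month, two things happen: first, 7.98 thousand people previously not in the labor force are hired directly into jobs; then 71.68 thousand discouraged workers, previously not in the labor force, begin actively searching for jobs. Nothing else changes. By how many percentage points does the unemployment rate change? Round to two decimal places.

Initially, labor force = 673.63 + 35.13 = 708.76 thousand, so u = 35.13/708.76 = 4.96%.
After the first change, employed and labor force both rise by 7.98; unemployed unchanged → E = 681.61, U = 35.13, labor force = 716.74 thousand.
After the second change, unemployed and labor force both rise by 71.68 → E = 681.61, U = 106.81, labor force = 788.42 thousand.
New unemployment rate = 106.81 / 788.42 = 13.55%.
Change = 13.55% − 4.96% = +8.59 percentage points.

The unemployment rate changes by +8.59 percentage points.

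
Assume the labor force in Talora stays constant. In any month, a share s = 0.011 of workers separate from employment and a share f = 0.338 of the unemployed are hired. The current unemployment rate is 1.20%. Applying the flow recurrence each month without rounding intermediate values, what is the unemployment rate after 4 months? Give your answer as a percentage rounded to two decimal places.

Unemployment rate after four months ≈ 2.80%.

With a fixed labor force, u_{t+1} = u_t + s·(1−u_t) − f·u_t = u_t·(1−s−f) + s.
Here 1−s−f = 0.651 and s = 0.011.
u_1 = 0.012000 × 0.651 + 0.011 = 0.018812.
u_2 = 0.018812 × 0.651 + 0.011 = 0.023247.
u_3 = 0.023247 × 0.651 + 0.011 = 0.026134.
u_4 = 0.026134 × 0.651 + 0.011 = 0.028013.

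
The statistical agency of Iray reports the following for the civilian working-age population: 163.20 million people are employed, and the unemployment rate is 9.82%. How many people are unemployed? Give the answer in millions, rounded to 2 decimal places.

About 17.77 million are unemployed.

Let U be the number unemployed. The labor force is E + U, and U/(E+U) = 0.0982.
So U = 0.0982 × 163.20 / (1 − 0.0982) = 16.0262 / 0.9018 ≈ 17.77 million.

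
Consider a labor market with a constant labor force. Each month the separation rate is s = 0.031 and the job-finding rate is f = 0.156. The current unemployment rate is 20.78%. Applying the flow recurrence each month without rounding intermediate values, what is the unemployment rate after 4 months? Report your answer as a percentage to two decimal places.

Unemployment rate after four months ≈ 18.41%.

With a fixed labor force, u_{t+1} = u_t + s·(1−u_t) − f·u_t = u_t·(1−s−f) + s.
Here 1−s−f = 0.813 and s = 0.031.
u_1 = 0.207800 × 0.813 + 0.031 = 0.199941.
u_2 = 0.199941 × 0.813 + 0.031 = 0.193552.
u_3 = 0.193552 × 0.813 + 0.031 = 0.188358.
u_4 = 0.188358 × 0.813 + 0.031 = 0.184135.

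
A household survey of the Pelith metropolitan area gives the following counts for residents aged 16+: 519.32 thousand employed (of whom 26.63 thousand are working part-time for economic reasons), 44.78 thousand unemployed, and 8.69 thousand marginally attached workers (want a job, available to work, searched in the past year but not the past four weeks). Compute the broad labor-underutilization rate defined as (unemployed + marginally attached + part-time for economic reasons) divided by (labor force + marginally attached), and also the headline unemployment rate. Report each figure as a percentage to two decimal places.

Labor force = 519.32 + 44.78 = 564.10 thousand.
Numerator = 44.78 + 8.69 + 26.63 = 80.10 thousand.
Denominator = 564.10 + 8.69 = 572.79 thousand.
Broad rate = 80.10 / 572.79 = 13.98%.
Headline unemployment rate = 44.78 / 564.10 = 7.94%.

Broad underutilization rate ≈ 13.98%; headline unemployment rate ≈ 7.94%.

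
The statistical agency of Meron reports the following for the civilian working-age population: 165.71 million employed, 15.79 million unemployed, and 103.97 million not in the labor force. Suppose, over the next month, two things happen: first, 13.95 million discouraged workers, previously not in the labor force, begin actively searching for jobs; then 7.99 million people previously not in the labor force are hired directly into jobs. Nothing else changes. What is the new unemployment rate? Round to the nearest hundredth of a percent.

Initially, labor force = 165.71 + 15.79 = 181.50 million, so u = 15.79/181.50 = 8.70%.
After the first change, unemployed and labor force both rise by 13.95 → E = 165.71, U = 29.74, labor force = 195.45 million.
After the second change, employed and labor force both rise by 7.99; unemployed unchanged → E = 173.70, U = 29.74, labor force = 203.44 million.
New unemployment rate = 29.74 / 203.44 = 14.62%.

New unemployment rate ≈ 14.62%.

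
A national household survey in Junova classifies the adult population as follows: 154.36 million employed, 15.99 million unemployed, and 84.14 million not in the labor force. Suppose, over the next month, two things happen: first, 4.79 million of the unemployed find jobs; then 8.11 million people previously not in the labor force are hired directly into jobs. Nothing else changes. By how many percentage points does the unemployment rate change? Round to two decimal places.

Initially, labor force = 154.36 + 15.99 = 170.35 million, so u = 15.99/170.35 = 9.39%.
After the first change, unemployed falls and employed rises by 4.79; labor force unchanged → E = 159.15, U = 11.20, labor force = 170.35 million.
After the second change, employed and labor force both rise by 8.11; unemployed unchanged → E = 167.26, U = 11.20, labor force = 178.46 million.
New unemployment rate = 11.20 / 178.46 = 6.28%.
Change = 6.28% − 9.39% = −3.11 percentage points.

The unemployment rate changes by −3.11 percentage points.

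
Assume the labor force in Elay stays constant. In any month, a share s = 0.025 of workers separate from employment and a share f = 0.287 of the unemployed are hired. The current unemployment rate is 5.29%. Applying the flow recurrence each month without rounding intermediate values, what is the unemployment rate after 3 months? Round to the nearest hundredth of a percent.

Unemployment rate after three months ≈ 7.13%.

With a fixed labor force, u_{t+1} = u_t + s·(1−u_t) − f·u_t = u_t·(1−s−f) + s.
Here 1−s−f = 0.688 and s = 0.025.
u_1 = 0.052900 × 0.688 + 0.025 = 0.061395.
u_2 = 0.061395 × 0.688 + 0.025 = 0.067240.
u_3 = 0.067240 × 0.688 + 0.025 = 0.071261.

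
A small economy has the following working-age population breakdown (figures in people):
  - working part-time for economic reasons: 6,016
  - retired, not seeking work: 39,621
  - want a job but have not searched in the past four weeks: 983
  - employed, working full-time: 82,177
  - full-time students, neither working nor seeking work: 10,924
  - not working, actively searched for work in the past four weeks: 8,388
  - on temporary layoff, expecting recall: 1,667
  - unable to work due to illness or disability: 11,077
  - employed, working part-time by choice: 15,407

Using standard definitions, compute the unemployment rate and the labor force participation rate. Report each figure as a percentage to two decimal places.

Employed = 6,016 + 82,177 + 15,407 = 103,600 (anyone who worked, including part-time for economic reasons, counts as employed).
Unemployed = 8,388 + 1,667 = 10,055 (jobless and actively searching, or on temporary layoff).
Labor force = 103,600 + 10,055 = 113,655.
Not in labor force = 39,621 + 983 + 10,924 + 11,077 = 62,605 (those not working and not actively searching are outside the labor force — including those who want a job but have given up searching).
Civilian working-age population = 113,655 + 62,605 = 176,260.
Unemployment rate = 10,055 / 113,655 = 8.85%.
Labor force participation rate = 113,655 / 176,260 = 64.48%.

Unemployment rate ≈ 8.85%; labor force participation rate ≈ 64.48%.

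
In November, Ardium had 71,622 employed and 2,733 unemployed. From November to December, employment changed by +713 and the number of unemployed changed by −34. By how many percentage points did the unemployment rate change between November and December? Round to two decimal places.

November: labor force = 71,622 + 2,733 = 74,355; u = 2,733/74,355 = 3.68%.
December: labor force = 72,335 + 2,699 = 75,034; u = 2,699/75,034 = 3.60%.
Change = 3.60% − 3.68% = −0.08 pp.

The unemployment rate changed by −0.08 percentage points.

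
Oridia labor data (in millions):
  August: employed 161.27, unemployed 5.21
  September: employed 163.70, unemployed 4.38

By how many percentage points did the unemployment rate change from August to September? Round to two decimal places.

The unemployment rate changed by −0.52 percentage points.

August: labor force = 161.27 + 5.21 = 166.48; u = 5.21/166.48 = 3.13%.
September: labor force = 163.70 + 4.38 = 168.08; u = 4.38/168.08 = 2.61%.
Change = 2.61% − 3.13% = −0.52 pp.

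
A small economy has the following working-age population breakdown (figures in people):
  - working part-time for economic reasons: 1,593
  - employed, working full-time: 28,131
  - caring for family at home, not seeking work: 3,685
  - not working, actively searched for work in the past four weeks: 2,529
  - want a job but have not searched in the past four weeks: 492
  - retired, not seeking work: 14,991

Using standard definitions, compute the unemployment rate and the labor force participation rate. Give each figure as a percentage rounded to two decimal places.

Unemployment rate ≈ 7.84%; labor force participation rate ≈ 62.72%.

Employed = 1,593 + 28,131 = 29,724 (anyone who worked, including part-time for economic reasons, counts as employed).
Unemployed = 2,529.
Labor force = 29,724 + 2,529 = 32,253.
Not in labor force = 3,685 + 492 + 14,991 = 19,168 (those not working and not actively searching are outside the labor force — including those who want a job but have given up searching).
Civilian working-age population = 32,253 + 19,168 = 51,421.
Unemployment rate = 2,529 / 32,253 = 7.84%.
Labor force participation rate = 32,253 / 51,421 = 62.72%.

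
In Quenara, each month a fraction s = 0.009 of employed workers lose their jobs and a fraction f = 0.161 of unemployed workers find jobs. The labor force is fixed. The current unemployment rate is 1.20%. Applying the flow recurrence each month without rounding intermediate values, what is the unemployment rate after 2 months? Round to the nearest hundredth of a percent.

With a fixed labor force, u_{t+1} = u_t + s·(1−u_t) − f·u_t = u_t·(1−s−f) + s.
Here 1−s−f = 0.830 and s = 0.009.
u_1 = 0.012000 × 0.830 + 0.009 = 0.018960.
u_2 = 0.018960 × 0.830 + 0.009 = 0.024737.

Unemployment rate after two months ≈ 2.47%.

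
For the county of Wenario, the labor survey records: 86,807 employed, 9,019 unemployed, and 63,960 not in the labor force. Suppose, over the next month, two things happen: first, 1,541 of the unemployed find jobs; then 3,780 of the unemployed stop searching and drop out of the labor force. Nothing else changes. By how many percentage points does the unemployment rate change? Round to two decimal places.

The unemployment rate changes by −5.39 percentage points.

Initially, labor force = 86,807 + 9,019 = 95,826, so u = 9,019/95,826 = 9.41%.
After the first change, unemployed falls and employed rises by 1,541; labor force unchanged → E = 88,348, U = 7,478, labor force = 95,826.
After the second change, unemployed and labor force both fall by 3,780 → E = 88,348, U = 3,698, labor force = 92,046.
New unemployment rate = 3,698 / 92,046 = 4.02%.
Change = 4.02% − 9.41% = −5.39 percentage points.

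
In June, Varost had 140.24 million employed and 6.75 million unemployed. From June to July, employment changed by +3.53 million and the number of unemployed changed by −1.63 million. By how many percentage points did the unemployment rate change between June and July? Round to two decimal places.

June: labor force = 140.24 + 6.75 = 146.99; u = 6.75/146.99 = 4.59%.
July: labor force = 143.77 + 5.12 = 148.89; u = 5.12/148.89 = 3.44%.
Change = 3.44% − 4.59% = −1.15 pp.

The unemployment rate changed by −1.15 percentage points.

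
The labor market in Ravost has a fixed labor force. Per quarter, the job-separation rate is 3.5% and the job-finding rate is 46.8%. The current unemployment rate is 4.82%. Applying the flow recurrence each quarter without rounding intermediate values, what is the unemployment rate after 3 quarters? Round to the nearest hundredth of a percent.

With a fixed labor force, u_{t+1} = u_t + s·(1−u_t) − f·u_t = u_t·(1−s−f) + s.
Here 1−s−f = 0.497 and s = 0.035.
u_1 = 0.048200 × 0.497 + 0.035 = 0.058955.
u_2 = 0.058955 × 0.497 + 0.035 = 0.064301.
u_3 = 0.064301 × 0.497 + 0.035 = 0.066958.

Unemployment rate after three quarters ≈ 6.70%.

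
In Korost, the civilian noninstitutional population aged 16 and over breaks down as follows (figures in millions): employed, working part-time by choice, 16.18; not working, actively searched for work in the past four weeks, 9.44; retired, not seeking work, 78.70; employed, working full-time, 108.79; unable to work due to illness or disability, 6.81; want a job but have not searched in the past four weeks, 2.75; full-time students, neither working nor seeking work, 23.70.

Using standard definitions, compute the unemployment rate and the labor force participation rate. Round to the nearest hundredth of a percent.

Employed = 16.18 + 108.79 = 124.97 million.
Unemployed = 9.44 million.
Labor force = 124.97 + 9.44 = 134.41 million.
Not in labor force = 78.70 + 6.81 + 2.75 + 23.70 = 111.96 million (those not working and not actively searching are outside the labor force — including those who want a job but have given up searching).
Civilian working-age population = 134.41 + 111.96 = 246.37 million.
Unemployment rate = 9.44 / 134.41 = 7.02%.
Labor force participation rate = 134.41 / 246.37 = 54.56%.

Unemployment rate ≈ 7.02%; labor force participation rate ≈ 54.56%.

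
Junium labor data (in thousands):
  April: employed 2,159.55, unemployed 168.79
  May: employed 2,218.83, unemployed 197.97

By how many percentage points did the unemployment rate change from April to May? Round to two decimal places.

April: labor force = 2,159.55 + 168.79 = 2,328.34; u = 168.79/2,328.34 = 7.25%.
May: labor force = 2,218.83 + 197.97 = 2,416.80; u = 197.97/2,416.80 = 8.19%.
Change = 8.19% − 7.25% = +0.94 pp.

The unemployment rate changed by +0.94 percentage points.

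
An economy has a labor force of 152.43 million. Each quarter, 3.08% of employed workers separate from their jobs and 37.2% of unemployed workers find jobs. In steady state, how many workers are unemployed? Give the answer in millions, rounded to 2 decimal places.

Steady-state unemployment rate u* = s/(s+f) = 3.08/(3.08+37.2) = 0.076465.
Unemployed = u* × labor force = 0.076465 × 152.43 ≈ 11.66 million.

About 11.66 million are unemployed in steady state.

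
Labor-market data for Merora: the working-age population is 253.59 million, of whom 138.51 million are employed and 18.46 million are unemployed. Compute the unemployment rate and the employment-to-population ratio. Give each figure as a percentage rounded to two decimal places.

Labor force = employed + unemployed = 138.51 + 18.46 = 156.97 million.
Unemployment rate = 18.46 / 156.97 = 11.76%.
Employment-population ratio = 138.51 / 253.59 = 54.62%.

Unemployment rate ≈ 11.76%; employment-population ratio ≈ 54.62%.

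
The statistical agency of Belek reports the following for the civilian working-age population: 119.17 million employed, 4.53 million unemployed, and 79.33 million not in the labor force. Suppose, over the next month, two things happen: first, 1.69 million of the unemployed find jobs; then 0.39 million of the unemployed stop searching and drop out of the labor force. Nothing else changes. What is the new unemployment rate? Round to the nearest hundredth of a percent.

New unemployment rate ≈ 1.99%.

Initially, labor force = 119.17 + 4.53 = 123.70 million, so u = 4.53/123.70 = 3.66%.
After the first change, unemployed falls and employed rises by 1.69; labor force unchanged → E = 120.86, U = 2.84, labor force = 123.70 million.
After the second change, unemployed and labor force both fall by 0.39 → E = 120.86, U = 2.45, labor force = 123.31 million.
New unemployment rate = 2.45 / 123.31 = 1.99%.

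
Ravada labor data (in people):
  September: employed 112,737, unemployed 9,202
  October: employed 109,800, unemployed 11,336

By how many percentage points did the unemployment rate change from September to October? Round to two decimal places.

September: labor force = 112,737 + 9,202 = 121,939; u = 9,202/121,939 = 7.55%.
October: labor force = 109,800 + 11,336 = 121,136; u = 11,336/121,136 = 9.36%.
Change = 9.36% − 7.55% = +1.81 pp.

The unemployment rate changed by +1.81 percentage points.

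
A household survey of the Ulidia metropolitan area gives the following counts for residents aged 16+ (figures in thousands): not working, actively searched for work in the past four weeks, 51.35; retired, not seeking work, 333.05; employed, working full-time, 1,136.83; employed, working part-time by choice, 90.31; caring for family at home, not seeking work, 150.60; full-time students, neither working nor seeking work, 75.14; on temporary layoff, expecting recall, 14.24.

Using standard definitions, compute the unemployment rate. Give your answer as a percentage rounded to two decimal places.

Unemployment rate ≈ 5.07%.

Employed = 1,136.83 + 90.31 = 1,227.14 thousand.
Unemployed = 51.35 + 14.24 = 65.59 thousand (jobless and actively searching, or on temporary layoff).
Labor force = 1,227.14 + 65.59 = 1,292.73 thousand.
Unemployment rate = 65.59 / 1,292.73 = 5.07%.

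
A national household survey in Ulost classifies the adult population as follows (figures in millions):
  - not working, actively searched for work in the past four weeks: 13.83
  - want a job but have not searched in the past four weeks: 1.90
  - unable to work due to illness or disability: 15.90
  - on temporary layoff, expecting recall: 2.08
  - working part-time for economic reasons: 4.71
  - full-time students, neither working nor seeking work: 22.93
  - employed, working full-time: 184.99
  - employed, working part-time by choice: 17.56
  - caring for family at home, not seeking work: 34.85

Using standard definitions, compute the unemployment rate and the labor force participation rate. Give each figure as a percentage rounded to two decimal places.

Employed = 4.71 + 184.99 + 17.56 = 207.26 million (anyone who worked, including part-time for economic reasons, counts as employed).
Unemployed = 13.83 + 2.08 = 15.91 million (jobless and actively searching, or on temporary layoff).
Labor force = 207.26 + 15.91 = 223.17 million.
Not in labor force = 1.90 + 15.90 + 22.93 + 34.85 = 75.58 million (those not working and not actively searching are outside the labor force — including those who want a job but have given up searching).
Civilian working-age population = 223.17 + 75.58 = 298.75 million.
Unemployment rate = 15.91 / 223.17 = 7.13%.
Labor force participation rate = 223.17 / 298.75 = 74.70%.

Unemployment rate ≈ 7.13%; labor force participation rate ≈ 74.70%.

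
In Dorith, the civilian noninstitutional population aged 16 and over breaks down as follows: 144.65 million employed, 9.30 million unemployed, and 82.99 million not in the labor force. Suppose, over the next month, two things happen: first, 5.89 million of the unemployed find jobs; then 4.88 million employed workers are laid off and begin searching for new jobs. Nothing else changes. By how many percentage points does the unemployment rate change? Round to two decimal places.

Initially, labor force = 144.65 + 9.30 = 153.95 million, so u = 9.30/153.95 = 6.04%.
After the first change, unemployed falls and employed rises by 5.89; labor force unchanged → E = 150.54, U = 3.41, labor force = 153.95 million.
After the second change, employed falls and unemployed rises by 4.88; labor force unchanged → E = 145.66, U = 8.29, labor force = 153.95 million.
New unemployment rate = 8.29 / 153.95 = 5.38%.
Change = 5.38% − 6.04% = −0.66 percentage points.

The unemployment rate changes by −0.66 percentage points.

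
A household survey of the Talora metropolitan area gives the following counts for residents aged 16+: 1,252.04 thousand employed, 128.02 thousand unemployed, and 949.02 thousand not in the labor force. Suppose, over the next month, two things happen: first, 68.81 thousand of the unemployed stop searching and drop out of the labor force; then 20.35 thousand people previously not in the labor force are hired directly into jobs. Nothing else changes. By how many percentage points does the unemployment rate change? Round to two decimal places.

Initially, labor force = 1,252.04 + 128.02 = 1,380.06 thousand, so u = 128.02/1,380.06 = 9.28%.
After the first change, unemployed and labor force both fall by 68.81 → E = 1,252.04, U = 59.21, labor force = 1,311.25 thousand.
After the second change, employed and labor force both rise by 20.35; unemployed unchanged → E = 1,272.39, U = 59.21, labor force = 1,331.60 thousand.
New unemployment rate = 59.21 / 1,331.60 = 4.45%.
Change = 4.45% − 9.28% = −4.83 percentage points.

The unemployment rate changes by −4.83 percentage points.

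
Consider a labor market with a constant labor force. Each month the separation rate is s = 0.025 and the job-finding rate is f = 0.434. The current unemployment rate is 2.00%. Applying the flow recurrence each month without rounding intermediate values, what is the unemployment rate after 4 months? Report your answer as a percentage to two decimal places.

Unemployment rate after four months ≈ 5.15%.

With a fixed labor force, u_{t+1} = u_t + s·(1−u_t) − f·u_t = u_t·(1−s−f) + s.
Here 1−s−f = 0.541 and s = 0.025.
u_1 = 0.020000 × 0.541 + 0.025 = 0.035820.
u_2 = 0.035820 × 0.541 + 0.025 = 0.044379.
u_3 = 0.044379 × 0.541 + 0.025 = 0.049009.
u_4 = 0.049009 × 0.541 + 0.025 = 0.051514.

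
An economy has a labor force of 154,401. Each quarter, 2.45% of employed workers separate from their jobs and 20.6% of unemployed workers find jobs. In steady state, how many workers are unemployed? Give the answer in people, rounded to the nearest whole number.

Steady-state unemployment rate u* = s/(s+f) = 2.45/(2.45+20.6) = 0.106291.
Unemployed = u* × labor force = 0.106291 × 154,401 ≈ 16,411.

About 16,411 are unemployed in steady state.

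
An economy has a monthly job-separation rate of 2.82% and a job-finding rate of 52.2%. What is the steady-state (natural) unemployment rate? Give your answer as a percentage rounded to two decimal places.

Steady-state unemployment rate ≈ 5.13%.

At steady state the flows balance: s·E = f·U, so U/(E+U) = s/(s+f).
u* = 2.82 / (2.82 + 52.2) = 2.82 / 55.02 = 5.13%.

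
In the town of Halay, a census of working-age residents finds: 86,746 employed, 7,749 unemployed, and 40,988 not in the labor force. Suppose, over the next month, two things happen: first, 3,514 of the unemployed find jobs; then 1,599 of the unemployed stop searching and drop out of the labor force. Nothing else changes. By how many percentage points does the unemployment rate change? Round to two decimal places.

Initially, labor force = 86,746 + 7,749 = 94,495, so u = 7,749/94,495 = 8.20%.
After the first change, unemployed falls and employed rises by 3,514; labor force unchanged → E = 90,260, U = 4,235, labor force = 94,495.
After the second change, unemployed and labor force both fall by 1,599 → E = 90,260, U = 2,636, labor force = 92,896.
New unemployment rate = 2,636 / 92,896 = 2.84%.
Change = 2.84% − 8.20% = −5.36 percentage points.

The unemployment rate changes by −5.36 percentage points.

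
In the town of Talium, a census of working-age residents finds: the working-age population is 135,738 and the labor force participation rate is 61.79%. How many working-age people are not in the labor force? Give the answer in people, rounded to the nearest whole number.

Share not in the labor force = 1 − 0.6179 = 0.3821.
Not in labor force = 0.3821 × 135,738 ≈ 51,865.

About 51,865 are not in the labor force.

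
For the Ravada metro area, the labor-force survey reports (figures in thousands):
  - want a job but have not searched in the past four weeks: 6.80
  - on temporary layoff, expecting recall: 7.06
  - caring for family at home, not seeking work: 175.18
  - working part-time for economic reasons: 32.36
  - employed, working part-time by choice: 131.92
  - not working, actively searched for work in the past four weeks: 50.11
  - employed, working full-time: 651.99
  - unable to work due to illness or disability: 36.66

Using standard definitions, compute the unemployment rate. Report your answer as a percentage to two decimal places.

Unemployment rate ≈ 6.55%.

Employed = 32.36 + 131.92 + 651.99 = 816.27 thousand (anyone who worked, including part-time for economic reasons, counts as employed).
Unemployed = 7.06 + 50.11 = 57.17 thousand (jobless and actively searching, or on temporary layoff).
Labor force = 816.27 + 57.17 = 873.44 thousand.
Unemployment rate = 57.17 / 873.44 = 6.55%.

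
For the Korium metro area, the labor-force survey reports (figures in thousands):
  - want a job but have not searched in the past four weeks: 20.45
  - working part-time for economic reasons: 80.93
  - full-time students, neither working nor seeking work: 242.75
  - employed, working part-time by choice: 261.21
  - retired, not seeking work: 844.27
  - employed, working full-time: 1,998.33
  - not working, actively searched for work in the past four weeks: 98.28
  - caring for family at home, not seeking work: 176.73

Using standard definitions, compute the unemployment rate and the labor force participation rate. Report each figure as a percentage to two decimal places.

Employed = 80.93 + 261.21 + 1,998.33 = 2,340.47 thousand (anyone who worked, including part-time for economic reasons, counts as employed).
Unemployed = 98.28 thousand.
Labor force = 2,340.47 + 98.28 = 2,438.75 thousand.
Not in labor force = 20.45 + 242.75 + 844.27 + 176.73 = 1,284.20 thousand (those not working and not actively searching are outside the labor force — including those who want a job but have given up searching).
Civilian working-age population = 2,438.75 + 1,284.20 = 3,722.95 thousand.
Unemployment rate = 98.28 / 2,438.75 = 4.03%.
Labor force participation rate = 2,438.75 / 3,722.95 = 65.51%.

Unemployment rate ≈ 4.03%; labor force participation rate ≈ 65.51%.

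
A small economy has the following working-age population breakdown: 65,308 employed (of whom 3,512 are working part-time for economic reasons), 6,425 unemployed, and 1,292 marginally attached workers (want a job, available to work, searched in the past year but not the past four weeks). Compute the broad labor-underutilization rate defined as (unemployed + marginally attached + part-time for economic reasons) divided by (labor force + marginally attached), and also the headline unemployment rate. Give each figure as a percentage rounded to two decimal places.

Broad underutilization rate ≈ 15.38%; headline unemployment rate ≈ 8.96%.

Labor force = 65,308 + 6,425 = 71,733.
Numerator = 6,425 + 1,292 + 3,512 = 11,229.
Denominator = 71,733 + 1,292 = 73,025.
Broad rate = 11,229 / 73,025 = 15.38%.
Headline unemployment rate = 6,425 / 71,733 = 8.96%.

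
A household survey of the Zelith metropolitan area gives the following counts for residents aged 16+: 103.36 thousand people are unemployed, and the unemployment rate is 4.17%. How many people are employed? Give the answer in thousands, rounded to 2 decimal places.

About 2,375.30 thousand are employed.

Labor force = U / u = 103.36 / 0.0417 ≈ 2,478.66 thousand.
Employed = labor force − unemployed = 2,478.66 − 103.36 = 2,375.30 thousand.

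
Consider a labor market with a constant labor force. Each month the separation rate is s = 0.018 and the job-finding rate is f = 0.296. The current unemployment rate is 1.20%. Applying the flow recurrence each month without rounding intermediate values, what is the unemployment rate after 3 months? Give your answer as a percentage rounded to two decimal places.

With a fixed labor force, u_{t+1} = u_t + s·(1−u_t) − f·u_t = u_t·(1−s−f) + s.
Here 1−s−f = 0.686 and s = 0.018.
u_1 = 0.012000 × 0.686 + 0.018 = 0.026232.
u_2 = 0.026232 × 0.686 + 0.018 = 0.035995.
u_3 = 0.035995 × 0.686 + 0.018 = 0.042693.

Unemployment rate after three months ≈ 4.27%.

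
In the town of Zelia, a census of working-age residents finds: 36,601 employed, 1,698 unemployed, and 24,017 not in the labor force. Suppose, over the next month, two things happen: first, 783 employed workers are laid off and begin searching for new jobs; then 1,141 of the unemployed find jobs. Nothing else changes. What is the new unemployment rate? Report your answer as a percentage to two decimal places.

Initially, labor force = 36,601 + 1,698 = 38,299, so u = 1,698/38,299 = 4.43%.
After the first change, employed falls and unemployed rises by 783; labor force unchanged → E = 35,818, U = 2,481, labor force = 38,299.
After the second change, unemployed falls and employed rises by 1,141; labor force unchanged → E = 36,959, U = 1,340, labor force = 38,299.
New unemployment rate = 1,340 / 38,299 = 3.50%.

New unemployment rate ≈ 3.50%.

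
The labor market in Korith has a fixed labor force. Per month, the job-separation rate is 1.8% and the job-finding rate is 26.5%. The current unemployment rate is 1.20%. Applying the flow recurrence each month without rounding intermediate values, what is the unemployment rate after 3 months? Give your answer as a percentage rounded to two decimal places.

With a fixed labor force, u_{t+1} = u_t + s·(1−u_t) − f·u_t = u_t·(1−s−f) + s.
Here 1−s−f = 0.717 and s = 0.018.
u_1 = 0.012000 × 0.717 + 0.018 = 0.026604.
u_2 = 0.026604 × 0.717 + 0.018 = 0.037075.
u_3 = 0.037075 × 0.717 + 0.018 = 0.044583.

Unemployment rate after three months ≈ 4.46%.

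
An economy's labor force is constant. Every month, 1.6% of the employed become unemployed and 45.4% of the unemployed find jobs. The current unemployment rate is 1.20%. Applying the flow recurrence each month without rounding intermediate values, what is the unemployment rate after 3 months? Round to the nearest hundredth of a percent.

With a fixed labor force, u_{t+1} = u_t + s·(1−u_t) − f·u_t = u_t·(1−s−f) + s.
Here 1−s−f = 0.530 and s = 0.016.
u_1 = 0.012000 × 0.530 + 0.016 = 0.022360.
u_2 = 0.022360 × 0.530 + 0.016 = 0.027851.
u_3 = 0.027851 × 0.530 + 0.016 = 0.030761.

Unemployment rate after three months ≈ 3.08%.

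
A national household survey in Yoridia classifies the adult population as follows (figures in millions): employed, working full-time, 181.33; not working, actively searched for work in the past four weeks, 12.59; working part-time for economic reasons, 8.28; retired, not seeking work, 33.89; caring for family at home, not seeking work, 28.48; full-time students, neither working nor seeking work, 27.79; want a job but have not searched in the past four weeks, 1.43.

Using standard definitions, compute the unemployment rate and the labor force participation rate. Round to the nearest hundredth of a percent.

Employed = 181.33 + 8.28 = 189.61 million (anyone who worked, including part-time for economic reasons, counts as employed).
Unemployed = 12.59 million.
Labor force = 189.61 + 12.59 = 202.20 million.
Not in labor force = 33.89 + 28.48 + 27.79 + 1.43 = 91.59 million (those not working and not actively searching are outside the labor force — including those who want a job but have given up searching).
Civilian working-age population = 202.20 + 91.59 = 293.79 million.
Unemployment rate = 12.59 / 202.20 = 6.23%.
Labor force participation rate = 202.20 / 293.79 = 68.82%.

Unemployment rate ≈ 6.23%; labor force participation rate ≈ 68.82%.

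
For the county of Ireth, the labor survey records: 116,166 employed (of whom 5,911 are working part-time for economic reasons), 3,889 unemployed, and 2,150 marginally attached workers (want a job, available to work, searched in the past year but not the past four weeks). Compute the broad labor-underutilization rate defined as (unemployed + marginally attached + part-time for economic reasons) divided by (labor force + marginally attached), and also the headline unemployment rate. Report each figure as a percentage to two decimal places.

Labor force = 116,166 + 3,889 = 120,055.
Numerator = 3,889 + 2,150 + 5,911 = 11,950.
Denominator = 120,055 + 2,150 = 122,205.
Broad rate = 11,950 / 122,205 = 9.78%.
Headline unemployment rate = 3,889 / 120,055 = 3.24%.

Broad underutilization rate ≈ 9.78%; headline unemployment rate ≈ 3.24%.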